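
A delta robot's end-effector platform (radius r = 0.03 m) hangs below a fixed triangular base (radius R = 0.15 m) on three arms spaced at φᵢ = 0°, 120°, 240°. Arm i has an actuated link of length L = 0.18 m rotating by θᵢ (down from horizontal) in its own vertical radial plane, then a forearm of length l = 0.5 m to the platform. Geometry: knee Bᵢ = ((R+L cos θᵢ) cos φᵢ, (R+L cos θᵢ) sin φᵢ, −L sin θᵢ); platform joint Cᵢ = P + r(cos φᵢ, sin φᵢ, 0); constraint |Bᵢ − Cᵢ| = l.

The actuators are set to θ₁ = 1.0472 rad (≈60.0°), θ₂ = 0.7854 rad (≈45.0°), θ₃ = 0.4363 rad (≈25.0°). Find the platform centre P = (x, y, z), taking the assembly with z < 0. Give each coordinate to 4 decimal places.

S1 = (0.2100·cos0.0°, 0.2100·sin0.0°, -0.1559) = (0.2100, 0.0000, -0.1559)
S2 = (0.2473·cos120.0°, 0.2473·sin120.0°, -0.1273) = (-0.1236, 0.2141, -0.1273)
arm 3 at φ=240.0°: (R−r)+L cos θ3 = 0.2831;  S3 = (-0.1416, -0.2452, -0.0761)
|S₂|²−|S₁|² = 0.0089;  |S₃|²−|S₁|² = 0.0176
[-0.6673 0.4283 0.0572]·P = 0.0089;  [-0.7031 -0.4904 0.1596]·P = 0.0176
Cramer: x(z) = -0.0189+0.1535z;  y(z) = -0.0086+0.1055z
sphere 1 gives Az²+Bz+C=0 with A=1.0347, B=0.2397, C=-0.1732;  B²−4AC=0.7743;  roots -0.5411, 0.3094;  negative root z = -0.5411
x = -0.1020, y = -0.0657

(-0.1020, -0.0657, -0.5411)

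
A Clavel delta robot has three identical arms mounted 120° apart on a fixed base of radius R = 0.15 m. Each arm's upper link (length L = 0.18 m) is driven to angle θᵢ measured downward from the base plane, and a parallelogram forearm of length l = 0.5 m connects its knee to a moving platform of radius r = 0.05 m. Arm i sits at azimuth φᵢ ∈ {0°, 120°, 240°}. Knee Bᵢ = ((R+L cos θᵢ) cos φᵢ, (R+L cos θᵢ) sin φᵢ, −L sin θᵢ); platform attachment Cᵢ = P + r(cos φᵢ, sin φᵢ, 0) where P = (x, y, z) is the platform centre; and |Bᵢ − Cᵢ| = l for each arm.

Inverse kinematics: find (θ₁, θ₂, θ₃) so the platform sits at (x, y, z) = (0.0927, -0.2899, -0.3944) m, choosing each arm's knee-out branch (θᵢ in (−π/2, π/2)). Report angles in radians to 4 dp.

rotate P by −φ1: (0.0927, -0.2899, -0.3944)
  A=0.0073, B=-0.3944, C=(l²−L²−A²−y'²−z²)/(2L)=-0.0612
  γ=atan2(-0.3944,0.0073)=-1.5523;  ψ=arccos(-0.1552)=1.7267;  θ1=γ+ψ≈0.1744
rotate P by −φ2: (-0.2974, 0.0647, -0.3944)
  A=0.3974, B=-0.3944, C=(l²−L²−A²−y'²−z²)/(2L)=-0.2780
  √(A²+B²)=0.5599;  θ2 = -0.7816+2.0903 ≈ 1.3087
φ3=240.0° → target in arm frame (0.2047, 0.2252)
  A cos θ + B sin θ = C:  -0.1047·cos θ + -0.3944·sin θ = 0.0010
  θ3 = atan2(B,A) + arccos(C/0.4081) = -0.2619

θ₁ = 0.1744, θ₂ = 1.3087, θ₃ = -0.2619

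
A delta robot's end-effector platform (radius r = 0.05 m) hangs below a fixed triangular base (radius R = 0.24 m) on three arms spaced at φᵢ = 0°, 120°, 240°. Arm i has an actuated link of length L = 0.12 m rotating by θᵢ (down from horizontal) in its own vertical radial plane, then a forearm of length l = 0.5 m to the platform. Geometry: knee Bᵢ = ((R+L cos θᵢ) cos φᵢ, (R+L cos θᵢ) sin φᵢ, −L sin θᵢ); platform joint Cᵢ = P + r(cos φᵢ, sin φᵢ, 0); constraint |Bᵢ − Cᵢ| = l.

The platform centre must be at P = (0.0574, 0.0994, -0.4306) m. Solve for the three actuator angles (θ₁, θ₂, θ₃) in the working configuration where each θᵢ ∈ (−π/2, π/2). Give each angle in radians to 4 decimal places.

rotate P by −φ1: (0.0574, 0.0994, -0.4306)
  A=0.1326, B=-0.4306, C=(l²−L²−A²−y'²−z²)/(2L)=0.0947
  γ=atan2(-0.4306,0.1326)=-1.2721;  ψ=arccos(0.2101)=1.3591;  θ1=γ+ψ≈0.0870
arm 2 (φ=120.0°): x'=0.0574, y'=-0.0994
  e−x'=0.1326;  (l²−L²−(e−x')²−y'²−z²)/2L = 0.0946
  γ=atan2(-0.4306,0.1326)=-1.2720;  ψ=arccos(0.2101)=1.3592;  θ2=γ+ψ≈0.0871
φ3=240.0° → target in arm frame (-0.1148, 0.0000)
  e−x'=0.3048;  (l²−L²−(e−x')²−y'²−z²)/2L = -0.1780
  γ=atan2(-0.4306,0.3048)=-0.9548;  ψ=arccos(-0.3373)=1.9149;  θ3=γ+ψ≈0.9600

θ₁ = 0.0870, θ₂ = 0.0871, θ₃ = 0.9600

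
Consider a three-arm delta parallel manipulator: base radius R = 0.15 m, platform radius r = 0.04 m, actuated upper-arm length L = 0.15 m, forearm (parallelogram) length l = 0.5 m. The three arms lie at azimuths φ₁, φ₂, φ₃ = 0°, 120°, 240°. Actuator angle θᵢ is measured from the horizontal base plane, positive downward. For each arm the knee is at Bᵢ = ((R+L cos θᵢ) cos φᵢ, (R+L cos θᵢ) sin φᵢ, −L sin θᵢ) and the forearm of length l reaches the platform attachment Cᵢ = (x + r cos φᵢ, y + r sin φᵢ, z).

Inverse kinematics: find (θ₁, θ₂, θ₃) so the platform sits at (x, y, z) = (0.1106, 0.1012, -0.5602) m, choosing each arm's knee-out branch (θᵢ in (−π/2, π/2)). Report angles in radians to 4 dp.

rotate P by −φ1: (0.1106, 0.1012, -0.5602)
  A=-0.0006, B=-0.5602, C=(l²−L²−A²−y'²−z²)/(2L)=-0.3219
  γ=atan2(-0.5602,-0.0006)=-1.5719;  ψ=arccos(-0.5746)=2.1829;  θ1=γ+ψ≈0.6110
arm 2 (φ=120.0°): x'=0.0323, y'=-0.1464
  e−x'=0.0777;  (l²−L²−(e−x')²−y'²−z²)/2L = -0.3793
  √(A²+B²)=0.5656;  θ2 = -1.4330+2.3058 ≈ 0.8728
φ3=240.0° → target in arm frame (-0.1429, 0.0452)
  A=0.2529, B=-0.5602, C=(l²−L²−A²−y'²−z²)/(2L)=-0.5078
  √(A²+B²)=0.6147;  θ3 = -1.1467+2.5431 ≈ 1.3964

θ₁ = 0.6110, θ₂ = 0.8728, θ₃ = 1.3964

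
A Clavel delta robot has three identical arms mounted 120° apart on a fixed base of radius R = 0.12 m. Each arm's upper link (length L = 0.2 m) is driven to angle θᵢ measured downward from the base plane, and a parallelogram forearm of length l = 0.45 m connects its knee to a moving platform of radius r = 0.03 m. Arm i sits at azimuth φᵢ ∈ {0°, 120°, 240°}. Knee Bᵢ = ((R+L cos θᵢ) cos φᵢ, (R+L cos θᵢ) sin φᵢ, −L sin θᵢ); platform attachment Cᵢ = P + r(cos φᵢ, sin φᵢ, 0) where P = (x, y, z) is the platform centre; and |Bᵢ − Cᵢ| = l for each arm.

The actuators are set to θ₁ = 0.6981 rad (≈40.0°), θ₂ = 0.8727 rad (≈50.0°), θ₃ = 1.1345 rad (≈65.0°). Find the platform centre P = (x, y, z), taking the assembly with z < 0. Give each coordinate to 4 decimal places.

arm 1 at φ=0.0°: ρ1 = 0.2432;  S1 = (0.2432, 0.0000, -0.1286)
φ2=120.0°: virtual centre (-0.1093, 0.1893, -0.1532), radius l
S3 = (0.1745·cos240.0°, 0.1745·sin240.0°, -0.1813) = (-0.0873, -0.1511, -0.1813)
subtract pairs → two planes through P
linear system: -0.7050x+0.3785y = -0.0044−-0.0493z; -0.6609x+-0.3023y = -0.0124−-0.1054z
Cramer: x(z) = 0.0130-0.1183z;  y(z) = 0.0125-0.0901z
into |P−S₁|² = l²: 1.0221z² + 0.3093z + -0.1328 = 0;  Δ = 0.6387;  z = -0.5423 or 0.2396 → z<0 root = -0.5423
x = 0.0772, y = 0.0613

(0.0772, 0.0613, -0.5423)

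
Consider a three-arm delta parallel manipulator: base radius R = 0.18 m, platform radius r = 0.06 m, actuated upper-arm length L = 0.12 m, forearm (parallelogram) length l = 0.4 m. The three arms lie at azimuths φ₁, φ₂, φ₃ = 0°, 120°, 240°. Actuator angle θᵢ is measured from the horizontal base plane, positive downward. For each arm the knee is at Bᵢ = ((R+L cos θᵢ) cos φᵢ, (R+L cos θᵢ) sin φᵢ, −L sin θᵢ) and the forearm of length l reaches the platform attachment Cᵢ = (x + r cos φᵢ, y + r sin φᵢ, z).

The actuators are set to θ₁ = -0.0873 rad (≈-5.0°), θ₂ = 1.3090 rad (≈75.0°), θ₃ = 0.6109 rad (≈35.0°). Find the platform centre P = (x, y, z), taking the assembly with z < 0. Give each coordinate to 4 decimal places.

S1 = (0.2395·cos0.0°, 0.2395·sin0.0°, 0.0105) = (0.2395, 0.0000, 0.0105)
S2 = (0.1511·cos120.0°, 0.1511·sin120.0°, -0.1159) = (-0.0755, 0.1308, -0.1159)
S3 = (0.2183·cos240.0°, 0.2183·sin240.0°, -0.0688) = (-0.1091, -0.1890, -0.0688)
subtract pairs → two planes through P
linear system: -0.6301x+0.2616y = -0.0212−-0.2527z; -0.6974x+-0.3781y = -0.0051−-0.1586z
Cramer: x(z) = 0.0223-0.3258z;  y(z) = -0.0276+0.1814z
quadratic in z: (1.1390)z²+(0.1106)z+(-0.1119)=0, √Δ=0.7226 → z ∈ {-0.3658, 0.2686}; z = -0.3658 (taking z<0)
x = 0.1414, y = -0.0939

(0.1414, -0.0939, -0.3658)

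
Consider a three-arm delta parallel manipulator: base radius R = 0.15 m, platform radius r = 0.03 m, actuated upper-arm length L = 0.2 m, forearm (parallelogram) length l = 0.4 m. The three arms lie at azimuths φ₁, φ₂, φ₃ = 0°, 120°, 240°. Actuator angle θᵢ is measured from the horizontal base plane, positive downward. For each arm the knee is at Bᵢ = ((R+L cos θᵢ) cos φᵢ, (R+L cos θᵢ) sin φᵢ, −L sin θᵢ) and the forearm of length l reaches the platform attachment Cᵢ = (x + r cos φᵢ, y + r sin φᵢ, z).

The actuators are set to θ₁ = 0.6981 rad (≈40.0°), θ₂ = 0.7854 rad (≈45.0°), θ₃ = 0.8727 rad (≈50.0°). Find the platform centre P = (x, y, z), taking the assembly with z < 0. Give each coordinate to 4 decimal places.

centre 1 = (0.2732·cos0.0°, 0.2732·sin0.0°, -0.1286) = (0.2732, 0.0000, -0.1286)
centre 2 = (0.2614·cos120.0°, 0.2614·sin120.0°, -0.1414) = (-0.1307, 0.2264, -0.1414)
arm 3 at φ=240.0°: e+L cos θ3 = 0.2486;  centre 3 = (-0.1243, -0.2153, -0.1532)
eliminate P² terms by subtracting sphere 1 from 2 and 3
plane₁₂: -0.8078x+0.4528y+-0.0257z = -0.0028
Cramer: x(z) = 0.0055-0.0472z;  y(z) = 0.0036-0.0274z
into |P−centre ₁|² = l²: 1.0030z² + 0.2822z + -0.0718 = 0;  Δ = 0.3677;  z = -0.4430 or 0.1616 → z<0 root = -0.4430
x = 0.0264, y = 0.0157

(0.0264, 0.0157, -0.4430)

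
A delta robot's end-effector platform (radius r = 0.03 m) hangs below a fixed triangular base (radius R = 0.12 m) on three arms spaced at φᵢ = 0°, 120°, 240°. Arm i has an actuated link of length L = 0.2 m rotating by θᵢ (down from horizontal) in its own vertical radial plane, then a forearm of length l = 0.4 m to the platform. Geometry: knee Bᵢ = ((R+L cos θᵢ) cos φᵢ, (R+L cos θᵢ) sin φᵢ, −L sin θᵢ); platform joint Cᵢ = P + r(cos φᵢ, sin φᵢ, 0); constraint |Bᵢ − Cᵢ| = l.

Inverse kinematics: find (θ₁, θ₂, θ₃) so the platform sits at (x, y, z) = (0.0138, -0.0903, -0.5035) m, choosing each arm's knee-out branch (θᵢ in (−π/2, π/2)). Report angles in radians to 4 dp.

arm 1 (φ=0.0°): x'=0.0138, y'=-0.0903
  e−x'=0.0762;  (l²−L²−(e−x')²−y'²−z²)/2L = -0.3687
  √(A²+B²)=0.5092;  θ1 = -1.4206+2.3804 ≈ 0.9598
φ2=120.0° → target in arm frame (-0.0851, 0.0332)
  e−x'=0.1751;  (l²−L²−(e−x')²−y'²−z²)/2L = -0.4132
  γ=atan2(-0.5035,0.1751)=-1.2361;  ψ=arccos(-0.7751)=2.4577;  θ2=γ+ψ≈1.2216
rotate P by −φ3: (0.0713, 0.0571, -0.5035)
  e−x'=0.0187;  (l²−L²−(e−x')²−y'²−z²)/2L = -0.3428
  √(A²+B²)=0.5038;  θ3 = -1.5337+2.3191 ≈ 0.7854

θ₁ = 0.9598, θ₂ = 1.2216, θ₃ = 0.7854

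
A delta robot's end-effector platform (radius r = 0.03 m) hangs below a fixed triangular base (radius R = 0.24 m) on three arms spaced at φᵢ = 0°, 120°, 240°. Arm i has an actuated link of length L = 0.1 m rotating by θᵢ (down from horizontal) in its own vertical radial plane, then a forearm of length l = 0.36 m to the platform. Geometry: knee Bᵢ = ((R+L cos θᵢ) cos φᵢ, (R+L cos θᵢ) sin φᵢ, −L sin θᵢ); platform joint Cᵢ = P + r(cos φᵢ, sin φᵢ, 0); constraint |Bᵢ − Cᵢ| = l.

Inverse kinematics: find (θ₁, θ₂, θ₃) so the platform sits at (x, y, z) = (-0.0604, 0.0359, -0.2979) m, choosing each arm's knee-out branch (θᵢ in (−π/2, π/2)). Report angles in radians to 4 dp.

θ₁ = 1.3089, θ₂ = 0.3492, θ₃ = 0.8730

rotate P by −φ1: (-0.0604, 0.0359, -0.2979)
  A cos θ + B sin θ = C:  0.2704·cos θ + -0.2979·sin θ = -0.2177
  θ1 = atan2(B,A) + arccos(C/0.4023) = 1.3089
arm 2 (φ=120.0°): x'=0.0613, y'=0.0344
  A=0.1487, B=-0.2979, C=(l²−L²−A²−y'²−z²)/(2L)=0.0378
  θ2 = atan2(B,A) + arccos(C/0.3330) = 0.3492
rotate P by −φ3: (-0.0009, -0.0703, -0.2979)
  A cos θ + B sin θ = C:  0.2109·cos θ + -0.2979·sin θ = -0.0928
  θ3 = atan2(B,A) + arccos(C/0.3650) = 0.8730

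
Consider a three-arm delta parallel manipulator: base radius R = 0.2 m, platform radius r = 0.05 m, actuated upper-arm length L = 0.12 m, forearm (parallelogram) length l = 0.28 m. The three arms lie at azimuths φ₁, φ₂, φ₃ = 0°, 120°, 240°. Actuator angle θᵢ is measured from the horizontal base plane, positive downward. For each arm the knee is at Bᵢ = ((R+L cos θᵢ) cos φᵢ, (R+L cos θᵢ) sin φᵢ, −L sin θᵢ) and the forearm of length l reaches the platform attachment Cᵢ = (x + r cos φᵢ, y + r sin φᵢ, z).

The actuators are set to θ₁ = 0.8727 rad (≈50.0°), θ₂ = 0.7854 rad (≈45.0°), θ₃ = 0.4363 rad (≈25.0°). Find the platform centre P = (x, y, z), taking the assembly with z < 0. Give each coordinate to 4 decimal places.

(-0.0226, -0.0250, -0.2161)

arm 1 at φ=0.0°: ρ1 = 0.2271;  O1 = (0.2271, 0.0000, -0.0919)
O2 = (0.2349·cos120.0°, 0.2349·sin120.0°, -0.0849) = (-0.1174, 0.2034, -0.0849)
O3 = (0.2588·cos240.0°, 0.2588·sin240.0°, -0.0507) = (-0.1294, -0.2241, -0.0507)
|O₂|²−|O₁|² = 0.0023;  |O₃|²−|O₁|² = 0.0095
[-0.6891 0.4068 0.0142]·P = 0.0023;  [-0.7130 -0.4482 0.0824]·P = 0.0095
det = 0.5989;  x = -0.0082+0.0666z,  y = -0.0082+0.0780z
quadratic in z: (1.0105)z²+(0.1512)z+(-0.0145)=0, √Δ=0.2855 → z ∈ {-0.2161, 0.0664}; z = -0.2161 (taking z<0)
x = -0.0226, y = -0.0250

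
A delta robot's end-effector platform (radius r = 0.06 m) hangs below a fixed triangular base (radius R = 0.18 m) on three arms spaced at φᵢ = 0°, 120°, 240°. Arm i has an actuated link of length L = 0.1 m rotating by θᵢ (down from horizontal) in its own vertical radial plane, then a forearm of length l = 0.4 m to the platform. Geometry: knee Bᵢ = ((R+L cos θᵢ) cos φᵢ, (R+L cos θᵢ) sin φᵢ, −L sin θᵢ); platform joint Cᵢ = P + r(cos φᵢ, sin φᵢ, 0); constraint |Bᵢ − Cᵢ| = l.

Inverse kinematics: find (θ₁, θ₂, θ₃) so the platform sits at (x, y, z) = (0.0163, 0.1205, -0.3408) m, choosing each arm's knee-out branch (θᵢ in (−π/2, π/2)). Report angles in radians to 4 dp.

φ1=0.0° → target in arm frame (0.0163, 0.1205)
  A=0.1037, B=-0.3408, C=(l²−L²−A²−y'²−z²)/(2L)=0.0429
  γ=atan2(-0.3408,0.1037)=-1.2754;  ψ=arccos(0.1204)=1.4501;  θ1=γ+ψ≈0.1746
φ2=120.0° → target in arm frame (0.0962, -0.0744)
  e−x'=0.0238;  (l²−L²−(e−x')²−y'²−z²)/2L = 0.1388
  θ2 = atan2(B,A) + arccos(C/0.3416) = -0.3487
arm 3 (φ=240.0°): x'=-0.1125, y'=-0.0461
  A=0.2325, B=-0.3408, C=(l²−L²−A²−y'²−z²)/(2L)=-0.1117
  θ3 = atan2(B,A) + arccos(C/0.4126) = 0.8728

θ₁ = 0.1746, θ₂ = -0.3487, θ₃ = 0.8728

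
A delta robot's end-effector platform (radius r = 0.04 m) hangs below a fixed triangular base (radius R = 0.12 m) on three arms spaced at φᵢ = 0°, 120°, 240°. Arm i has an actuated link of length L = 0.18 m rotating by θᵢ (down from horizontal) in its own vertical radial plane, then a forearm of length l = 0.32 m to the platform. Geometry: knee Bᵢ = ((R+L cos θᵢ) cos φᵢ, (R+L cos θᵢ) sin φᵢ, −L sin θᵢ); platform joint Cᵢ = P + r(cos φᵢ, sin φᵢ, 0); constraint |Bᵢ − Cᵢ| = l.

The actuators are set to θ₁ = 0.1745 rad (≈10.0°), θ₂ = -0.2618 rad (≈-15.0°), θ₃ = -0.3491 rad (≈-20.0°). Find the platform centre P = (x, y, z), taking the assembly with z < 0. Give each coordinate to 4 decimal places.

φ1=0.0°: virtual centre (0.2573, 0.0000, -0.0313), radius l
arm 2 at φ=120.0°: (R−r)+L cos θ2 = 0.2539;  centre 2 = (-0.1269, 0.2199, 0.0466)
arm 3 at φ=240.0°: (R−r)+L cos θ3 = 0.2491;  centre 3 = (-0.1246, -0.2158, 0.0616)
|centre ₂|²−|centre ₁|² = -0.0005;  |centre ₃|²−|centre ₁|² = -0.0013
plane₁₂: -0.7684x+0.4397y+0.1557z = -0.0005
Cramer: x(z) = 0.0012+0.2230z;  y(z) = 0.0009+0.0356z
quadratic in z: (1.0510)z²+(-0.0516)z+(-0.0359)=0, √Δ=0.3917 → z ∈ {-0.1618, 0.2109}; z = -0.1618 (taking z<0)
x = -0.0349, y = -0.0049

(-0.0349, -0.0049, -0.1618)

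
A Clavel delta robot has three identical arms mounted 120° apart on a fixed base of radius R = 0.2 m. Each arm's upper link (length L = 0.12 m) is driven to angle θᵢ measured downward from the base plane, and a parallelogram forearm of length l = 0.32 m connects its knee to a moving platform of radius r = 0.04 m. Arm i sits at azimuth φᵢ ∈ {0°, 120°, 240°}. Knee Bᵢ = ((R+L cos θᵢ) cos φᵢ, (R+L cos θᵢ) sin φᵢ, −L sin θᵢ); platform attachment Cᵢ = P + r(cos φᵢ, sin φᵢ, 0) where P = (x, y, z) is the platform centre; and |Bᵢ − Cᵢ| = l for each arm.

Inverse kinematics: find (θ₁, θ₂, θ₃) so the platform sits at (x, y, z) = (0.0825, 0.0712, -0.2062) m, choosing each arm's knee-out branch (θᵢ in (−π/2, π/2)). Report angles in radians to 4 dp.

θ₁ = -0.3491, θ₂ = 0.3494, θ₃ = 1.2218

arm 1 (φ=0.0°): x'=0.0825, y'=0.0712
  A=0.0775, B=-0.2062, C=(l²−L²−A²−y'²−z²)/(2L)=0.1434
  √(A²+B²)=0.2203;  θ1 = -1.2113+0.8622 ≈ -0.3491
arm 2 (φ=120.0°): x'=0.0204, y'=-0.1070
  A=0.1396, B=-0.2062, C=(l²−L²−A²−y'²−z²)/(2L)=0.0606
  √(A²+B²)=0.2490;  θ2 = -0.9757+1.3251 ≈ 0.3494
φ3=240.0° → target in arm frame (-0.1029, 0.0358)
  A=0.2629, B=-0.2062, C=(l²−L²−A²−y'²−z²)/(2L)=-0.1039
  γ=atan2(-0.2062,0.2629)=-0.6651;  ψ=arccos(-0.3108)=1.8869;  θ3=γ+ψ≈1.2218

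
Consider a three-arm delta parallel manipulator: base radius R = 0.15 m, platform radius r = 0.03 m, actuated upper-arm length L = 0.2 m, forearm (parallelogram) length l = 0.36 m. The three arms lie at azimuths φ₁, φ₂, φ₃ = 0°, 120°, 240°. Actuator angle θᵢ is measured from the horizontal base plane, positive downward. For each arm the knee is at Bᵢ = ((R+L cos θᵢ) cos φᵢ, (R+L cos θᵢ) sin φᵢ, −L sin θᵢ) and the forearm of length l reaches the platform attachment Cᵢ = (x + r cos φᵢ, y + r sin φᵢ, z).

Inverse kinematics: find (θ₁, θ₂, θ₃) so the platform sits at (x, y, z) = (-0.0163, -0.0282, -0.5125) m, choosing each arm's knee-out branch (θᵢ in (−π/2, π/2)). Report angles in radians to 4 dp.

rotate P by −φ1: (-0.0163, -0.0282, -0.5125)
  A cos θ + B sin θ = C:  0.1363·cos θ + -0.5125·sin θ = -0.4811
  γ=atan2(-0.5125,0.1363)=-1.3109;  ψ=arccos(-0.9071)=2.7072;  θ1=γ+ψ≈1.3964
rotate P by −φ2: (-0.0163, 0.0282, -0.5125)
  e−x'=0.1363;  (l²−L²−(e−x')²−y'²−z²)/2L = -0.4811
  γ=atan2(-0.5125,0.1363)=-1.3109;  ψ=arccos(-0.9071)=2.7072;  θ2=γ+ψ≈1.3963
arm 3 (φ=240.0°): x'=0.0326, y'=0.0000
  A=0.0874, B=-0.5125, C=(l²−L²−A²−y'²−z²)/(2L)=-0.4517
  γ=atan2(-0.5125,0.0874)=-1.4018;  ψ=arccos(-0.8689)=2.6238;  θ3=γ+ψ≈1.2220

θ₁ = 1.3964, θ₂ = 1.3963, θ₃ = 1.2220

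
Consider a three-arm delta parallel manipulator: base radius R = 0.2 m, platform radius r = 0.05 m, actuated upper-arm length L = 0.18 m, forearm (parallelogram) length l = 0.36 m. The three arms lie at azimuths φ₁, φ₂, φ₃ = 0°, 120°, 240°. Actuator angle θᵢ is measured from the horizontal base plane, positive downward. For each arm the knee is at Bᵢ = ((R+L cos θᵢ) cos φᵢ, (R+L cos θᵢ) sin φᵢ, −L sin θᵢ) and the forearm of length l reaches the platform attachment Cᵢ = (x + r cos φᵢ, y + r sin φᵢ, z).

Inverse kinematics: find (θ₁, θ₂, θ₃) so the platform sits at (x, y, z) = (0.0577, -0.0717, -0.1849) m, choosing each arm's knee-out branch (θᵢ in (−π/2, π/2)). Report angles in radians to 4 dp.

θ₁ = -0.2623, θ₂ = 0.8727, θ₃ = 0.0003

rotate P by −φ1: (0.0577, -0.0717, -0.1849)
  e−x'=0.0923;  (l²−L²−(e−x')²−y'²−z²)/2L = 0.1371
  θ1 = atan2(B,A) + arccos(C/0.2067) = -0.2623
φ2=120.0° → target in arm frame (-0.0909, -0.0141)
  A cos θ + B sin θ = C:  0.2409·cos θ + -0.1849·sin θ = 0.0132
  θ2 = atan2(B,A) + arccos(C/0.3037) = 0.8727
arm 3 (φ=240.0°): x'=0.0332, y'=0.0858
  A=0.1168, B=-0.1849, C=(l²−L²−A²−y'²−z²)/(2L)=0.1167
  γ=atan2(-0.1849,0.1168)=-1.0076;  ψ=arccos(0.5337)=1.0078;  θ3=γ+ψ≈0.0003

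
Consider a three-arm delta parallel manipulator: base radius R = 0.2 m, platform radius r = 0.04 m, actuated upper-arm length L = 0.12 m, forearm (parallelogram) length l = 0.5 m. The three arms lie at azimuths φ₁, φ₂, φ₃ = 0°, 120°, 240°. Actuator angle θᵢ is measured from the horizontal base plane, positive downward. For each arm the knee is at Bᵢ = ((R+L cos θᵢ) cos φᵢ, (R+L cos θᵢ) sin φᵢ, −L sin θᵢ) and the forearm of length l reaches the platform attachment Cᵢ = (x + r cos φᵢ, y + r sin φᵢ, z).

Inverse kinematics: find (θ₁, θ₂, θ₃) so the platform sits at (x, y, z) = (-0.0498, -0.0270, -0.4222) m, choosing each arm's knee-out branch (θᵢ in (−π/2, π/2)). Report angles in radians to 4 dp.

θ₁ = 0.3496, θ₂ = 0.0876, θ₃ = -0.1744

arm 1 (φ=0.0°): x'=-0.0498, y'=-0.0270
  e−x'=0.2098;  (l²−L²−(e−x')²−y'²−z²)/2L = 0.0525
  θ1 = atan2(B,A) + arccos(C/0.4715) = 0.3496
arm 2 (φ=120.0°): x'=0.0015, y'=0.0566
  A=0.1585, B=-0.4222, C=(l²−L²−A²−y'²−z²)/(2L)=0.1209
  γ=atan2(-0.4222,0.1585)=-1.2117;  ψ=arccos(0.2682)=1.2993;  θ2=γ+ψ≈0.0876
φ3=240.0° → target in arm frame (0.0483, -0.0296)
  A=0.1117, B=-0.4222, C=(l²−L²−A²−y'²−z²)/(2L)=0.1833
  γ=atan2(-0.4222,0.1117)=-1.3121;  ψ=arccos(0.4197)=1.1377;  θ3=γ+ψ≈-0.1744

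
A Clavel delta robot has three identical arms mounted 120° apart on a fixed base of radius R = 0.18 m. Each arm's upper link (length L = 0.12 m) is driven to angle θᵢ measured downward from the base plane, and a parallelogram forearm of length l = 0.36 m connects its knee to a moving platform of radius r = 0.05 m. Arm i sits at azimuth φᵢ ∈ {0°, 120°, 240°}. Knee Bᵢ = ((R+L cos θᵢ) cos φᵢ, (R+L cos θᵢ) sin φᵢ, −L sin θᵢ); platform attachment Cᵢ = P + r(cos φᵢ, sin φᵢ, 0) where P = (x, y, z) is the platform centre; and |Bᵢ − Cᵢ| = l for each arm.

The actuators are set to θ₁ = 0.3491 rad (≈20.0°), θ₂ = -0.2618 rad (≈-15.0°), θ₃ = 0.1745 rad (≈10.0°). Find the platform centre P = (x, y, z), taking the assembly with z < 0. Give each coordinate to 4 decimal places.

φ1=0.0°: virtual centre (0.2428, 0.0000, -0.0410), radius l
arm 2 at φ=120.0°: ρ2 = 0.2459;  centre 2 = (-0.1230, 0.2130, 0.0311)
φ3=240.0°: virtual centre (-0.1241, -0.2149, -0.0208), radius l
eliminate P² terms by subtracting sphere 1 from 2 and 3
plane₁₂: -0.7314x+0.4259y+0.1442z = 0.0008
det = 0.6269;  x = -0.0015+0.1263z,  y = -0.0007+-0.1216z
quadratic in z: (1.0308)z²+(0.0205)z+(-0.0682)=0, √Δ=0.5308 → z ∈ {-0.2675, 0.2475}; z = -0.2675 (taking z<0)
x = -0.0353, y = 0.0318

(-0.0353, 0.0318, -0.2675)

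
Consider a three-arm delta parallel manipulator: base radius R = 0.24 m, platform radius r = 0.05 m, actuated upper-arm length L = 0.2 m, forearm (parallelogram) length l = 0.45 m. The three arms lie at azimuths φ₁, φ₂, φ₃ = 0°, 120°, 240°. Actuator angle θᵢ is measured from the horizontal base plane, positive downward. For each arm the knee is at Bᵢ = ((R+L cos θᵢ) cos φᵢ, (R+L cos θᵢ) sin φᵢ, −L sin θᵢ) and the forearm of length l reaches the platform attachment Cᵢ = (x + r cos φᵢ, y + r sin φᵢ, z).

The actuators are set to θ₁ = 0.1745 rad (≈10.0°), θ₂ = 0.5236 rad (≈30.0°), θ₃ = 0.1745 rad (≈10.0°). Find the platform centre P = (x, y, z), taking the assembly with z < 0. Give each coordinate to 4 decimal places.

φ1=0.0°: virtual centre (0.3870, 0.0000, -0.0347), radius l
arm 2 at φ=120.0°: ρ2 = 0.3632;  centre 2 = (-0.1816, 0.3145, -0.1000)
centre 3 = (0.3870·cos240.0°, 0.3870·sin240.0°, -0.0347) = (-0.1935, -0.3351, -0.0347)
|centre ₂|²−|centre ₁|² = -0.0090;  |centre ₃|²−|centre ₁|² = 0.0000
linear system: -1.1371x+0.6291y = -0.0090−-0.1306z; -1.1609x+-0.6702y = 0.0000−0.0000z
det = 1.4925;  x = 0.0041+-0.0586z,  y = -0.0070+0.1016z
quadratic in z: (1.0137)z²+(0.1129)z+(-0.0546)=0, √Δ=0.4840 → z ∈ {-0.2944, 0.1830}; z = -0.2944 (taking z<0)
x = 0.0213, y = -0.0369

(0.0213, -0.0369, -0.2944)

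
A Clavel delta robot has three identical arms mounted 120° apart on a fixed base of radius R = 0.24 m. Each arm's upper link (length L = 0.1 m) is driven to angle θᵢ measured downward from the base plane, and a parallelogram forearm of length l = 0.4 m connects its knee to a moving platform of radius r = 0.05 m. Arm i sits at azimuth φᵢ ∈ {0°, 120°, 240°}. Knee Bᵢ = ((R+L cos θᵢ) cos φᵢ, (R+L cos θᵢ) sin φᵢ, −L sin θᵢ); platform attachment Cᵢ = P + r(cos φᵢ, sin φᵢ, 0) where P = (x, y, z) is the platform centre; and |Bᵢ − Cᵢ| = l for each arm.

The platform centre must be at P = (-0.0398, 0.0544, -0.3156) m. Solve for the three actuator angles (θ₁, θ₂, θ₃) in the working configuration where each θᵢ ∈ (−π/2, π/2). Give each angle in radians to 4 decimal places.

arm 1 (φ=0.0°): x'=-0.0398, y'=0.0544
  e−x'=0.2298;  (l²−L²−(e−x')²−y'²−z²)/2L = -0.0269
  θ1 = atan2(B,A) + arccos(C/0.3904) = 0.6982
rotate P by −φ2: (0.0670, 0.0073, -0.3156)
  A cos θ + B sin θ = C:  0.1230·cos θ + -0.3156·sin θ = 0.1761
  √(A²+B²)=0.3387;  θ2 = -1.1992+1.0241 ≈ -0.1751
φ3=240.0° → target in arm frame (-0.0272, -0.0617)
  A cos θ + B sin θ = C:  0.2172·cos θ + -0.3156·sin θ = -0.0029
  θ3 = atan2(B,A) + arccos(C/0.3831) = 0.6105

θ₁ = 0.6982, θ₂ = -0.1751, θ₃ = 0.6105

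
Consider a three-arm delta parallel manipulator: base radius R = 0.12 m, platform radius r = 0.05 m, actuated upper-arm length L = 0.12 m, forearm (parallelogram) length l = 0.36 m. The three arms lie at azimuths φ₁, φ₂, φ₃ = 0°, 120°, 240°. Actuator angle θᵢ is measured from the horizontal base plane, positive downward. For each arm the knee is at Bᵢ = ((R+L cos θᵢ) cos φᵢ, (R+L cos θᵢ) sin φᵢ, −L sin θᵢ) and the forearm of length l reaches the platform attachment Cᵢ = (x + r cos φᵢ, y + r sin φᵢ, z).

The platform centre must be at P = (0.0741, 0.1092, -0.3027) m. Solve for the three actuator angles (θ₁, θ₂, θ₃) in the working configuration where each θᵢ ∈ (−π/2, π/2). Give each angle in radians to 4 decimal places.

θ₁ = -0.1743, θ₂ = -0.0872, θ₃ = 0.7856

rotate P by −φ1: (0.0741, 0.1092, -0.3027)
  A=-0.0041, B=-0.3027, C=(l²−L²−A²−y'²−z²)/(2L)=0.0485
  θ1 = atan2(B,A) + arccos(C/0.3027) = -0.1743
φ2=120.0° → target in arm frame (0.0575, -0.1188)
  e−x'=0.0125;  (l²−L²−(e−x')²−y'²−z²)/2L = 0.0388
  θ2 = atan2(B,A) + arccos(C/0.3030) = -0.0872
φ3=240.0° → target in arm frame (-0.1316, 0.0096)
  e−x'=0.2016;  (l²−L²−(e−x')²−y'²−z²)/2L = -0.0715
  θ3 = atan2(B,A) + arccos(C/0.3637) = 0.7856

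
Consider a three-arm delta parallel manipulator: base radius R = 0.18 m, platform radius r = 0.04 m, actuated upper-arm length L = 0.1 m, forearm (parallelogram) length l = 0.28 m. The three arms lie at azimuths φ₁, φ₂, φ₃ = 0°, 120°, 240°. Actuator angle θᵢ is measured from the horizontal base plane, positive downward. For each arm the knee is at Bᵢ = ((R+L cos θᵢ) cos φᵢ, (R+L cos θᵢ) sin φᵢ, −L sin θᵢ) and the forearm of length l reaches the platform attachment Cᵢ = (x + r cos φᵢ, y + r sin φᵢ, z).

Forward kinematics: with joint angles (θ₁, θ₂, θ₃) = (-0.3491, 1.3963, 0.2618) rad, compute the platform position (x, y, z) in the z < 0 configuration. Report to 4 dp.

φ1=0.0°: virtual centre (0.2340, 0.0000, 0.0342), radius l
φ2=120.0°: virtual centre (-0.0787, 0.1363, -0.0985), radius l
centre 3 = (0.2366·cos240.0°, 0.2366·sin240.0°, -0.0259) = (-0.1183, -0.2049, -0.0259)
|centre ₂|²−|centre ₁|² = -0.0214;  |centre ₃|²−|centre ₁|² = 0.0007
linear system: -0.6253x+0.2726y = -0.0214−-0.2654z; -0.7045x+-0.4098y = 0.0007−-0.1202z
Cramer: x(z) = 0.0192-0.3157z;  y(z) = -0.0347+0.2494z
into |P−centre ₁|² = l²: 1.1619z² + 0.0499z + -0.0299 = 0;  Δ = 0.1414;  z = -0.1833 or 0.1403 → z<0 root = -0.1833
x = 0.0770, y = -0.0805

(0.0770, -0.0805, -0.1833)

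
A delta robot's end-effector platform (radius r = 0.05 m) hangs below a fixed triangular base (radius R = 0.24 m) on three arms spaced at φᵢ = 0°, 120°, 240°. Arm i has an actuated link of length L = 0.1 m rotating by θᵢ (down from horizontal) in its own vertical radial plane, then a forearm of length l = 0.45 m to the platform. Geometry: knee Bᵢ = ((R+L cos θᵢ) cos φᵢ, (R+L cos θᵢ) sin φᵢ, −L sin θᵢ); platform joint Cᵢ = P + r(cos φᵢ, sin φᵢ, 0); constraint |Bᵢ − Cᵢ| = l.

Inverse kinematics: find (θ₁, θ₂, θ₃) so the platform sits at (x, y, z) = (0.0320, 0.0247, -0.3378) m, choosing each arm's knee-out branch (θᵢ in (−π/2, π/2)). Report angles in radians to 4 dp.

arm 1 (φ=0.0°): x'=0.0320, y'=0.0247
  A cos θ + B sin θ = C:  0.1580·cos θ + -0.3378·sin θ = 0.2641
  √(A²+B²)=0.3729;  θ1 = -1.1333+0.7839 ≈ -0.3494
φ2=120.0° → target in arm frame (0.0054, -0.0401)
  A=0.1846, B=-0.3378, C=(l²−L²−A²−y'²−z²)/(2L)=0.2135
  √(A²+B²)=0.3850;  θ2 = -1.0706+0.9828 ≈ -0.0878
φ3=240.0° → target in arm frame (-0.0374, 0.0154)
  A cos θ + B sin θ = C:  0.2274·cos θ + -0.3378·sin θ = 0.1322
  √(A²+B²)=0.4072;  θ3 = -0.9783+1.2400 ≈ 0.2617

θ₁ = -0.3494, θ₂ = -0.0878, θ₃ = 0.2617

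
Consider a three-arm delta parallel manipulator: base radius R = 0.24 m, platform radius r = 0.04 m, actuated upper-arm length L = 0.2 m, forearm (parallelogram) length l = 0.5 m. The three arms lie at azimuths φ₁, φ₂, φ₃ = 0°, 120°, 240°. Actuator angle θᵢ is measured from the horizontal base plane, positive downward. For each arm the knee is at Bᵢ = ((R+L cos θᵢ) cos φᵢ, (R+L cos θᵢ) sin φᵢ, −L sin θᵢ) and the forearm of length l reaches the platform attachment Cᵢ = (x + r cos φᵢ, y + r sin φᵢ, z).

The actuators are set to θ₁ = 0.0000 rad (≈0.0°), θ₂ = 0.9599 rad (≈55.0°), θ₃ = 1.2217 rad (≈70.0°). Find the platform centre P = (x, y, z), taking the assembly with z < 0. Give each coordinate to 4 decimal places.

arm 1 at φ=0.0°: e+L cos θ1 = 0.4000;  O1 = (0.4000, 0.0000, 0.0000)
arm 2 at φ=120.0°: e+L cos θ2 = 0.3147;  O2 = (-0.1574, 0.2726, -0.1638)
arm 3 at φ=240.0°: e+L cos θ3 = 0.2684;  O3 = (-0.1342, -0.2324, -0.1879)
|O₂|²−|O₁|² = -0.0341;  |O₃|²−|O₁|² = -0.0526
[-1.1147 0.5451 -0.3277]·P = -0.0341;  [-1.0684 -0.4649 -0.3759]·P = -0.0526
Cramer: x(z) = 0.0405-0.3246z;  y(z) = 0.0202-0.0626z
into |P−O₁|² = l²: 1.1093z² + 0.2308z + -0.1203 = 0;  Δ = 0.5872;  z = -0.4495 or 0.2414 → z<0 root = -0.4495
x = 0.1864, y = 0.0483

(0.1864, 0.0483, -0.4495)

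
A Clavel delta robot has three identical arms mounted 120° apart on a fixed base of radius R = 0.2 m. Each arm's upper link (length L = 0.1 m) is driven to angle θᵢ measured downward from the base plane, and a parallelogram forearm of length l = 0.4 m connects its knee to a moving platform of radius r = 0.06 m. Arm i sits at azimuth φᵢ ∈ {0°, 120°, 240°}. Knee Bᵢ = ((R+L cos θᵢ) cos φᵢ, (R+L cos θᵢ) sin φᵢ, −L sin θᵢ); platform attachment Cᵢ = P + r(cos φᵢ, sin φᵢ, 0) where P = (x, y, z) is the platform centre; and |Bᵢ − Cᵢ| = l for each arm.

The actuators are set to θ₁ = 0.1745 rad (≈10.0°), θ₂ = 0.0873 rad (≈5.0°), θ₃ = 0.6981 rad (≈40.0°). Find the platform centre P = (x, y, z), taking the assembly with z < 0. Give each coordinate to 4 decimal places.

(0.0248, 0.0582, -0.3505)

φ1=0.0°: virtual centre (0.2385, 0.0000, -0.0174), radius l
arm 2 at φ=120.0°: ρ2 = 0.2396;  O2 = (-0.1198, 0.2075, -0.0087)
φ3=240.0°: virtual centre (-0.1083, -0.1876, -0.0643), radius l
eliminate P² terms by subtracting sphere 1 from 2 and 3
plane₁₂: -0.7166x+0.4150y+0.0173z = 0.0003
Cramer: x(z) = 0.0044-0.0583z;  y(z) = 0.0083-0.1423z
quadratic in z: (1.0237)z²+(0.0597)z+(-0.1048)=0, √Δ=0.6578 → z ∈ {-0.3505, 0.2922}; z = -0.3505 (taking z<0)
x = 0.0248, y = 0.0582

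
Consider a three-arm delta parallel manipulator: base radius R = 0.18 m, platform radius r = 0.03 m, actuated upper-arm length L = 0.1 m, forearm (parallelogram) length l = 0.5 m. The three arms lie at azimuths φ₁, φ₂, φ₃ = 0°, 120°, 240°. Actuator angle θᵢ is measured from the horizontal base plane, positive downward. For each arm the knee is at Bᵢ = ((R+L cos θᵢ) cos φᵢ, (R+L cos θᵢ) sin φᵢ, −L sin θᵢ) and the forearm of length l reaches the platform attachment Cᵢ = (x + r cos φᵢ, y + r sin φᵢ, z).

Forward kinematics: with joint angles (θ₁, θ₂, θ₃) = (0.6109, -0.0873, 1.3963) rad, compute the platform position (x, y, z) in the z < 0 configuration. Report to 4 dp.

(0.0115, 0.1752, -0.4706)

φ1=0.0°: virtual centre (0.2319, 0.0000, -0.0574), radius l
arm 2 at φ=120.0°: ρ2 = 0.2496;  O2 = (-0.1248, 0.2162, 0.0087)
arm 3 at φ=240.0°: ρ3 = 0.1674;  O3 = (-0.0837, -0.1449, -0.0985)
|O₂|²−|O₁|² = 0.0053;  |O₃|²−|O₁|² = -0.0194
[-0.7134 0.4324 0.1322]·P = 0.0053;  [-0.6312 -0.2899 -0.0822]·P = -0.0194
Cramer: x(z) = 0.0142+0.0057z;  y(z) = 0.0358-0.2962z
into |P−O₁|² = l²: 1.0878z² + 0.0910z + -0.1980 = 0;  Δ = 0.8700;  z = -0.4706 or 0.3869 → z<0 root = -0.4706
x = 0.0115, y = 0.1752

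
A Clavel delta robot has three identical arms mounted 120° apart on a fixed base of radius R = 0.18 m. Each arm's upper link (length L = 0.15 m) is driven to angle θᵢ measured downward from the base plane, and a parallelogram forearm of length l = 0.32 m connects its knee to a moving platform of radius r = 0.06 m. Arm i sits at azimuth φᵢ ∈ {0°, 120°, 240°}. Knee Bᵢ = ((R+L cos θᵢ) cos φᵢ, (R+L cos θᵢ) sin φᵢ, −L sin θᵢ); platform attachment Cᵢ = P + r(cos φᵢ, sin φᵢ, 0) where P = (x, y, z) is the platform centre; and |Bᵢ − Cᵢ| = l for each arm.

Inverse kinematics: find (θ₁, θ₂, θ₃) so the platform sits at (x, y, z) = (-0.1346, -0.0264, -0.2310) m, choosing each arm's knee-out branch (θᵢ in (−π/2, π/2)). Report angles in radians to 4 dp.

φ1=0.0° → target in arm frame (-0.1346, -0.0264)
  A cos θ + B sin θ = C:  0.2546·cos θ + -0.2310·sin θ = -0.1299
  θ1 = atan2(B,A) + arccos(C/0.3438) = 1.2215
rotate P by −φ2: (0.0444, 0.1298, -0.2310)
  A=0.0756, B=-0.2310, C=(l²−L²−A²−y'²−z²)/(2L)=0.0133
  √(A²+B²)=0.2430;  θ2 = -1.2547+1.5161 ≈ 0.2614
rotate P by −φ3: (0.0902, -0.1034, -0.2310)
  e−x'=0.0298;  (l²−L²−(e−x')²−y'²−z²)/2L = 0.0499
  γ=atan2(-0.2310,0.0298)=-1.4423;  ψ=arccos(0.2142)=1.3550;  θ3=γ+ψ≈-0.0874

θ₁ = 1.2215, θ₂ = 0.2614, θ₃ = -0.0874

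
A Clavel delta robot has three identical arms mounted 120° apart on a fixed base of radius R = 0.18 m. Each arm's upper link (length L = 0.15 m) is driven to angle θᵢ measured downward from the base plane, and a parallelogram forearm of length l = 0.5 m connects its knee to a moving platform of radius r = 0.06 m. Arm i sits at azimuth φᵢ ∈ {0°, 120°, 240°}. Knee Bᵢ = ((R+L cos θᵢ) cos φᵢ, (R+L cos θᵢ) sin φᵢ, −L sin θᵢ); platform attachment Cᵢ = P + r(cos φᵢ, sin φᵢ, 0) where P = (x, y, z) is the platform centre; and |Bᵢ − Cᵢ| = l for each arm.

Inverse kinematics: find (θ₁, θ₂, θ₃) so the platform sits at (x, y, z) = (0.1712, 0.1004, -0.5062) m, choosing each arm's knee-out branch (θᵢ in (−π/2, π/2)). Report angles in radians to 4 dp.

θ₁ = 0.1741, θ₂ = 0.7853, θ₃ = 1.3088

rotate P by −φ1: (0.1712, 0.1004, -0.5062)
  A cos θ + B sin θ = C:  -0.0512·cos θ + -0.5062·sin θ = -0.1381
  γ=atan2(-0.5062,-0.0512)=-1.6716;  ψ=arccos(-0.2715)=1.8457;  θ1=γ+ψ≈0.1741
arm 2 (φ=120.0°): x'=0.0013, y'=-0.1985
  A=0.1187, B=-0.5062, C=(l²−L²−A²−y'²−z²)/(2L)=-0.2740
  √(A²+B²)=0.5199;  θ2 = -1.3406+2.1259 ≈ 0.7853
rotate P by −φ3: (-0.1725, 0.0981, -0.5062)
  A cos θ + B sin θ = C:  0.2925·cos θ + -0.5062·sin θ = -0.4131
  θ3 = atan2(B,A) + arccos(C/0.5847) = 1.3088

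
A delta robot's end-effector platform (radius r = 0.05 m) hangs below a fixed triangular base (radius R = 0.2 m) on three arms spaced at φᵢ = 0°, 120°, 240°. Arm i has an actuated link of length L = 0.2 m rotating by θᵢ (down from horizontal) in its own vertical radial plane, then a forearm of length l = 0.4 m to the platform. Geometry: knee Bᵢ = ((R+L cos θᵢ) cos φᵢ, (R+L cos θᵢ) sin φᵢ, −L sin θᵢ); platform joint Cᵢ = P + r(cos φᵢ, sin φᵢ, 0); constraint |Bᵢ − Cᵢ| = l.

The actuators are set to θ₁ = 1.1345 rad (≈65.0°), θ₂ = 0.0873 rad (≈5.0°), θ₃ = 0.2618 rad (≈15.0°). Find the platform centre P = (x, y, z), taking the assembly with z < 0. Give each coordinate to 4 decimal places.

φ1=0.0°: virtual centre (0.2345, 0.0000, -0.1813), radius l
arm 2 at φ=120.0°: ρ2 = 0.3492;  S2 = (-0.1746, 0.3024, -0.0174)
S3 = (0.3432·cos240.0°, 0.3432·sin240.0°, -0.0518) = (-0.1716, -0.2972, -0.0518)
|S₂|²−|S₁|² = 0.0344;  |S₃|²−|S₁|² = 0.0326
linear system: -0.8183x+0.6049y = 0.0344−0.3277z; -0.8122x+-0.5944y = 0.0326−0.2590z
Cramer: x(z) = -0.0411+0.3594z;  y(z) = 0.0013-0.0554z
sphere 1 gives Az²+Bz+C=0 with A=1.1323, B=0.1642, C=-0.0512;  B²−4AC=0.2588;  roots -0.2972, 0.1521;  negative root z = -0.2972
x = -0.1479, y = 0.0178

(-0.1479, 0.0178, -0.2972)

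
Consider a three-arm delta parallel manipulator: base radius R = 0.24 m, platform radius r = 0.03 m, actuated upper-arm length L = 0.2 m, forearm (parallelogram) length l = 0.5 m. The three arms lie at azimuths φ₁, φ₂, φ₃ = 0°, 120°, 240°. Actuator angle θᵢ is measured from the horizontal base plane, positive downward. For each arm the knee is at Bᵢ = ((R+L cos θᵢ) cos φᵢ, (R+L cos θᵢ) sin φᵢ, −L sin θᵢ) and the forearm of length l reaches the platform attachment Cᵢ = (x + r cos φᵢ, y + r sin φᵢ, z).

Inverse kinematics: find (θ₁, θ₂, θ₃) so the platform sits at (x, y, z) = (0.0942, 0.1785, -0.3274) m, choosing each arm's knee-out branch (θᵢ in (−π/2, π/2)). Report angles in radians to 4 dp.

rotate P by −φ1: (0.0942, 0.1785, -0.3274)
  A=0.1158, B=-0.3274, C=(l²−L²−A²−y'²−z²)/(2L)=0.1438
  θ1 = atan2(B,A) + arccos(C/0.3473) = -0.0871
rotate P by −φ2: (0.1075, -0.1708, -0.3274)
  A cos θ + B sin θ = C:  0.1025·cos θ + -0.3274·sin θ = 0.1578
  γ=atan2(-0.3274,0.1025)=-1.2673;  ψ=arccos(0.4599)=1.0929;  θ2=γ+ψ≈-0.1745
rotate P by −φ3: (-0.2017, -0.0077, -0.3274)
  e−x'=0.4117;  (l²−L²−(e−x')²−y'²−z²)/2L = -0.1668
  γ=atan2(-0.3274,0.4117)=-0.6718;  ψ=arccos(-0.3172)=1.8936;  θ3=γ+ψ≈1.2217

θ₁ = -0.0871, θ₂ = -0.1745, θ₃ = 1.2217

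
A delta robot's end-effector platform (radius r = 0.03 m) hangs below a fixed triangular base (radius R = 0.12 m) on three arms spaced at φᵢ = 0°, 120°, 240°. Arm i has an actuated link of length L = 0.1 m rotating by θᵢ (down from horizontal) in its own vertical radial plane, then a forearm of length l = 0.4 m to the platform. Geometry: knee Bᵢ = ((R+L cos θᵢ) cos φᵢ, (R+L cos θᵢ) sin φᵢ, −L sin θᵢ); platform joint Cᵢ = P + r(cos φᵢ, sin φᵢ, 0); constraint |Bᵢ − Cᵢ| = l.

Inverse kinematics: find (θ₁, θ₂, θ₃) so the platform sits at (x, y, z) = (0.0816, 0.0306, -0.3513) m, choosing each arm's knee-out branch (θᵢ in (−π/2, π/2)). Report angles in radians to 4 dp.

rotate P by −φ1: (0.0816, 0.0306, -0.3513)
  A cos θ + B sin θ = C:  0.0084·cos θ + -0.3513·sin θ = 0.1279
  γ=atan2(-0.3513,0.0084)=-1.5469;  ψ=arccos(0.3640)=1.1982;  θ1=γ+ψ≈-0.3486
rotate P by −φ2: (-0.0143, -0.0860, -0.3513)
  A=0.1043, B=-0.3513, C=(l²−L²−A²−y'²−z²)/(2L)=0.0416
  γ=atan2(-0.3513,0.1043)=-1.2822;  ψ=arccos(0.1135)=1.4570;  θ2=γ+ψ≈0.1748
arm 3 (φ=240.0°): x'=-0.0673, y'=0.0554
  e−x'=0.1573;  (l²−L²−(e−x')²−y'²−z²)/2L = -0.0061
  √(A²+B²)=0.3849;  θ3 = -1.1498+1.5867 ≈ 0.4369

θ₁ = -0.3486, θ₂ = 0.1748, θ₃ = 0.4369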